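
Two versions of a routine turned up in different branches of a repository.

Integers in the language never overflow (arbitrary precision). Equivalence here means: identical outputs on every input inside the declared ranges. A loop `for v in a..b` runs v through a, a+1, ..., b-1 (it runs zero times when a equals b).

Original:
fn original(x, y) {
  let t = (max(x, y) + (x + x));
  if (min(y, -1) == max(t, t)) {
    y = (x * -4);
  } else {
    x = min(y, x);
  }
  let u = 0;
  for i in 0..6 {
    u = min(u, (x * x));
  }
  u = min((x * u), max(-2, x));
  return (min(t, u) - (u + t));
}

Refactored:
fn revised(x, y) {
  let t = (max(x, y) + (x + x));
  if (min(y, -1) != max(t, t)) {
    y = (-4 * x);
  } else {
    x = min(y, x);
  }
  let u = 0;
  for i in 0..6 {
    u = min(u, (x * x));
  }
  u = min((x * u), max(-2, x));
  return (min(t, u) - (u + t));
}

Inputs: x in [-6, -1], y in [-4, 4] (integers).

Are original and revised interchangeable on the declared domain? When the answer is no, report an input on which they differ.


Run the pair on x=-1, y=-4.
original: t=-3, then (min(y, -1) == max(t, t)) is false, then x=-4, then u=0, then (i=0), then u=0, then (i=1), then u=0, then (i=2), then u=0, then (i=3), then u=0, then (i=4), then u=0, then (i=5), then u=0, then u=-2, then returns 2
revised: t=-3, then (min(y, -1) != max(t, t)) is true, then y=4, then u=0, then (i=0), then u=0, then (i=1), then u=0, then (i=2), then u=0, then (i=3), then u=0, then (i=4), then u=0, then (i=5), then u=0, then u=-1, then returns 1
2 != 1, so the rewrite changes behavior.
verdict: not equivalent; witness: x=-1, y=-4


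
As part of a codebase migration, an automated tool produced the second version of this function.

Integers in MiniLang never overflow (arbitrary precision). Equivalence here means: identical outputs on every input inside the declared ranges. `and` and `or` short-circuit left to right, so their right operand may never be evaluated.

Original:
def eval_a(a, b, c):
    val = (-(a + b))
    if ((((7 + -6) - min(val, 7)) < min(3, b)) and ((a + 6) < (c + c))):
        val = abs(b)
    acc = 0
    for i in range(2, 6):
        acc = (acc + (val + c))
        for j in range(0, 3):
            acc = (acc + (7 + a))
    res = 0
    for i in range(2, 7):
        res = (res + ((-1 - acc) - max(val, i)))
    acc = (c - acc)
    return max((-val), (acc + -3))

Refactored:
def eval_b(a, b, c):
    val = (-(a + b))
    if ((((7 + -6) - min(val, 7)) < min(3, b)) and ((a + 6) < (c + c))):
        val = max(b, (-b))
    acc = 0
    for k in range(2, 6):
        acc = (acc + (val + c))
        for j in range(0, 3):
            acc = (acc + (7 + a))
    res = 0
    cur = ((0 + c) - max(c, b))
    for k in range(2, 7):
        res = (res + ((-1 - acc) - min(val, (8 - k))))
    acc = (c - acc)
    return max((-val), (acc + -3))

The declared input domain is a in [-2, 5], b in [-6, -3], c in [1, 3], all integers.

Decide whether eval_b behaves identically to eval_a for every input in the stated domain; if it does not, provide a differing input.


Equivalent. There is a behavioral-looking edit here, yet the outcome never shifts on this domain.
Checked all 96 inputs in the declared domain: the outputs agree on every one.
As a probe, take a=-2, b=-3, c=2: eval_a runs val becomes 5; next ((((7 + -6) - min(val, 7)) < min(3, b)) and ((a + 6) < (c + c))) evaluates to false; next acc becomes 0; next at i=2:; next acc becomes 7; next at j=0:; next acc becomes 12; next at j=1:; next acc becomes 17; next at j=2:; next acc becomes 22; next at i=3:; next acc becomes 29; next at j=0:; next acc becomes 34; next at j=1:; next acc becomes 39; next at j=2:; next acc becomes 44; next at i=4:; next acc becomes 51; next at j=0:; next acc becomes 56; next at j=1:; next acc becomes 61; next at j=2:; next acc becomes 66; next at i=5:; next acc becomes 73; next at j=0:; next acc becomes 78; next at j=1:; next acc becomes 83; next at j=2:; next acc becomes 88; next res becomes 0; next at i=2:; next res becomes -94; next at i=3:; next res becomes -188; next at i=4:; next res becomes -282; next at i=5:; next res becomes -376; next at i=6:; next res becomes -471; next acc becomes -86; next final value -5; eval_b runs val becomes 5; next ((((7 + -6) - min(val, 7)) < min(3, b)) and ((a + 6) < (c + c))) evaluates to false; next acc becomes 0; next at k=2:; next acc becomes 7; next at j=0:; next acc becomes 12; next at j=1:; next acc becomes 17; next at j=2:; next acc becomes 22; next at k=3:; next acc becomes 29; next at j=0:; next acc becomes 34; next at j=1:; next acc becomes 39; next at j=2:; next acc becomes 44; next at k=4:; next acc becomes 51; next at j=0:; next acc becomes 56; next at j=1:; next acc becomes 61; next at j=2:; next acc becomes 66; next at k=5:; next acc becomes 73; next at j=0:; next acc becomes 78; next at j=1:; next acc becomes 83; next at j=2:; next acc becomes 88; next res becomes 0; next cur becomes 0; next at k=2:; next res becomes -94; next at k=3:; next res becomes -188; next at k=4:; next res becomes -281; next at k=5:; next res becomes -373; next at k=6:; next res becomes -464; next acc becomes -86; next final value -5; both end at -5.
verdict: equivalent


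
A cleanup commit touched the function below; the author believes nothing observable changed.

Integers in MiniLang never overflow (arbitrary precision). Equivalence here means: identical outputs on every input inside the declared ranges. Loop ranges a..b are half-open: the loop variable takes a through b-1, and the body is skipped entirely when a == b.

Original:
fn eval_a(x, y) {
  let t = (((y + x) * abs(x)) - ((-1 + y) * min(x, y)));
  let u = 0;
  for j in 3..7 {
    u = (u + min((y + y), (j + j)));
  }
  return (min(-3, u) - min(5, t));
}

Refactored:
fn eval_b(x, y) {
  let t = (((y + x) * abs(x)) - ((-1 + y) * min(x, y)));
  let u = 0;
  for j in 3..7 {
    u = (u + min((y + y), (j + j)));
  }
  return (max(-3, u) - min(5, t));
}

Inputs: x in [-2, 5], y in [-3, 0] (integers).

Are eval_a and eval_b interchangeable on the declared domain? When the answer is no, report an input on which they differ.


Input x=-2, y=-3: -2 from eval_a versus 19 from eval_b.
verdict: not equivalent; witness: x=-2, y=-3


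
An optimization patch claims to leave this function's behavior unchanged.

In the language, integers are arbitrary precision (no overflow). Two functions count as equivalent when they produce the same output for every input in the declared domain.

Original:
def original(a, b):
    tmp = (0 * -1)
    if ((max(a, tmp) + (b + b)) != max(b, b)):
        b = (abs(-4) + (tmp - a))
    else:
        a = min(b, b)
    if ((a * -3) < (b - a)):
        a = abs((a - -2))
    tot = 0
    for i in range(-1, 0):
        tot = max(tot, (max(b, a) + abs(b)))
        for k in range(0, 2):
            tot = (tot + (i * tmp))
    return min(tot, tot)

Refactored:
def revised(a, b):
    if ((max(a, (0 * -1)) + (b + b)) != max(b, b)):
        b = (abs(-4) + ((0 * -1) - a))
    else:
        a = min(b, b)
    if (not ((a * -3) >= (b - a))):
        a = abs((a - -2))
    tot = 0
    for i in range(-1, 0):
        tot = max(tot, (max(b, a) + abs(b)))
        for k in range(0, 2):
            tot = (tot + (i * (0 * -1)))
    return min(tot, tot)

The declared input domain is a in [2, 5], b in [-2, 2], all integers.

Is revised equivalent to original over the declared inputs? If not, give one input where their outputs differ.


Equivalent — the differences include arithmetic usage differs; and local variable names differ; and constant usage differs; and comparison usage differs; and statement counts differ; and boolean connective usage differs, yet no declared input distinguishes the two.
As a probe, take a=2, b=0: original runs tmp becomes 0; next ((max(a, tmp) + (b + b)) != max(b, b)) evaluates to true; next b becomes 2; next ((a * -3) < (b - a)) evaluates to true; next a becomes 4; next tot becomes 0; next at i=-1:; next tot becomes 6; next at k=0:; next tot becomes 6; next at k=1:; next tot becomes 6; next final value 6; revised runs ((max(a, (0 * -1)) + (b + b)) != max(b, b)) evaluates to true; next b becomes 2; next (not ((a * -3) >= (b - a))) evaluates to true; next a becomes 4; next tot becomes 0; next at i=-1:; next tot becomes 6; next at k=0:; next tot becomes 6; next at k=1:; next tot becomes 6; next final value 6; both end at 6.
Sweeping the whole domain (20 inputs) finds no disagreement.
verdict: equivalent


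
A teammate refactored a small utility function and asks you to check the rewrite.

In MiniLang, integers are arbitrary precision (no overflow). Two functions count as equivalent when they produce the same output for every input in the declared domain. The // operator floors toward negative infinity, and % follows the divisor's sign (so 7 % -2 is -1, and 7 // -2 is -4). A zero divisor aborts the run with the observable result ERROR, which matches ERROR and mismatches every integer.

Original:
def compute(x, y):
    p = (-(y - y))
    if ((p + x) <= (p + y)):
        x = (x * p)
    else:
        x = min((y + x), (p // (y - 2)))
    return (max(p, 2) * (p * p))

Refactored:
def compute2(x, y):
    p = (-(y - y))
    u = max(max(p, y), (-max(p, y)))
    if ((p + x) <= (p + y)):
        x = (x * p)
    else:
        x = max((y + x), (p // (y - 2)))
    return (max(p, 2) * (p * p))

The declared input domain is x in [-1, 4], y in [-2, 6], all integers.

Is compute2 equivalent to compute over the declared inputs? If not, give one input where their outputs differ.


Equivalent. The suspicious edit (`min((y + x), (p // (y - 2)))` became `max((y + x), (p // (y - 2)))`) never changes the result for any input inside the declared domain.
Every one of the 54 inputs gives matching results.
One worked example (x=-1, y=5) — compute: p = 0; ((p + x) <= (p + y)) -> true; x = 0; return 0; compute2: p = 0; u = 5; ((p + x) <= (p + y)) -> true; x = 0; return 0; agreement on 0.
verdict: equivalent


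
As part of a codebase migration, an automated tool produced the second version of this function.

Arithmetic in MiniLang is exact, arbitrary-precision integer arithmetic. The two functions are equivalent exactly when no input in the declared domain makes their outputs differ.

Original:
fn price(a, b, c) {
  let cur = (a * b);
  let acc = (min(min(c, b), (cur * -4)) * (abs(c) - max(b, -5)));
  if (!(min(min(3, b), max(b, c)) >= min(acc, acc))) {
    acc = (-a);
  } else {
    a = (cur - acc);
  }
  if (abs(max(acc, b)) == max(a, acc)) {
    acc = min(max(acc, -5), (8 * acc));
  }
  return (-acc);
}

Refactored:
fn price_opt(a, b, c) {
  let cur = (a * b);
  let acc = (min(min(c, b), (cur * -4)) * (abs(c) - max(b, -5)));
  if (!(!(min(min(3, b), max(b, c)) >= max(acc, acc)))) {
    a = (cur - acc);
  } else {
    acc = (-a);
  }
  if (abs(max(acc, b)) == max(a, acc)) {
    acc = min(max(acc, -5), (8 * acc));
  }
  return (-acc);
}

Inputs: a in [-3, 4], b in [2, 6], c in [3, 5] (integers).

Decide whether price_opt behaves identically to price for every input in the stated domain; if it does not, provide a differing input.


The one real change (`min(acc, acc)` became `max(acc, acc)`) has no effect anywhere in the declared ranges.
Spot check at a=1, b=2, c=3 — price: cur = 2; acc = -8; (!(min(min(3, b), max(b, c)) >= min(acc, acc))) -> false; a = 10; (abs(max(acc, b)) == max(a, acc)) -> false; return 8. price_opt: cur = 2; acc = -8; (!(!(min(min(3, b), max(b, c)) >= max(acc, acc)))) -> true; a = 10; (abs(max(acc, b)) == max(a, acc)) -> false; return 8. Both give 8.
An exhaustive pass over the 120 declared inputs shows identical outputs.
verdict: equivalent


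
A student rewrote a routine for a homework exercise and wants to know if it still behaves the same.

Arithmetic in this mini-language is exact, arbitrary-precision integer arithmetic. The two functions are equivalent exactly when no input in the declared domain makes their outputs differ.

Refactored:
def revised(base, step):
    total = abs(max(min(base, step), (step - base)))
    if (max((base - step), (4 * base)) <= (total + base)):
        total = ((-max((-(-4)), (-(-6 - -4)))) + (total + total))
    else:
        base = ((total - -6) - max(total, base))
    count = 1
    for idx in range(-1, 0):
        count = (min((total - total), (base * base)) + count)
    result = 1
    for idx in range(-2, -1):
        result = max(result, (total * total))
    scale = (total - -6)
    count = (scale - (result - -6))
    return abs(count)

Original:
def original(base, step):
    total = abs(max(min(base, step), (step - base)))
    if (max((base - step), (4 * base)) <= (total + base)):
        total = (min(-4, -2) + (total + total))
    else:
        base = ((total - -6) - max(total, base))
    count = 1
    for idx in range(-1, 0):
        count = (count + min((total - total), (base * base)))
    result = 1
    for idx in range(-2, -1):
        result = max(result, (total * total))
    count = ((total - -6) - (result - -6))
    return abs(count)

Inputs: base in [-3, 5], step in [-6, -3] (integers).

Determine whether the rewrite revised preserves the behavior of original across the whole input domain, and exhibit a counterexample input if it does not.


Behavior is preserved: although arithmetic usage differs; and min/max/abs usage differs; and local variable names differ; and constant usage differs; and statement counts differ, the outputs never diverge.
Tracing base=2, step=-6: original: total becomes 6; next (max((base - step), (4 * base)) <= (total + base)) evaluates to true; next total becomes 8; next count becomes 1; next at idx=-1:; next count becomes 1; next result becomes 1; next at idx=-2:; next result becomes 64; next count becomes -56; next final value 56 | revised: total becomes 6; next (max((base - step), (4 * base)) <= (total + base)) evaluates to true; next total becomes 8; next count becomes 1; next at idx=-1:; next count becomes 1; next result becomes 1; next at idx=-2:; next result becomes 64; next scale becomes 14; next count becomes -56; next final value 56 — matching result 56.
Across all 36 domain points the two functions coincide.
verdict: equivalent


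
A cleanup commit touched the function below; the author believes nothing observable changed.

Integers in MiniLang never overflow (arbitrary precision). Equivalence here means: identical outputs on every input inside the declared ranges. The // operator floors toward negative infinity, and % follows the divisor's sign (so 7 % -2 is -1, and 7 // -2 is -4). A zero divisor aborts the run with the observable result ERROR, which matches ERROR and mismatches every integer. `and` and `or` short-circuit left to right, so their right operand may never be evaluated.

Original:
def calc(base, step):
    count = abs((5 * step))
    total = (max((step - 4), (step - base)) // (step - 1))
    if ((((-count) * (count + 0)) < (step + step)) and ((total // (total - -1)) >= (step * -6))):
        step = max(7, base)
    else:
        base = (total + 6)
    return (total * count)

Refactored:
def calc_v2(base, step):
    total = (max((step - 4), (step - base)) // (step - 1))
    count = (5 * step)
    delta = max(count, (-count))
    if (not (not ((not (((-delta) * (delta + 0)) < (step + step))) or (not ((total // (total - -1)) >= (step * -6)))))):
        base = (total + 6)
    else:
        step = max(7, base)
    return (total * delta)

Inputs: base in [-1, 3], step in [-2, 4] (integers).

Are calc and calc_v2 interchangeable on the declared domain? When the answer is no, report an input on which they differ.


Differences: min/max/abs usage differs, boolean connective usage differs, statement counts differ, local variable names differ — yet all 35 inputs agree.
verdict: equivalent


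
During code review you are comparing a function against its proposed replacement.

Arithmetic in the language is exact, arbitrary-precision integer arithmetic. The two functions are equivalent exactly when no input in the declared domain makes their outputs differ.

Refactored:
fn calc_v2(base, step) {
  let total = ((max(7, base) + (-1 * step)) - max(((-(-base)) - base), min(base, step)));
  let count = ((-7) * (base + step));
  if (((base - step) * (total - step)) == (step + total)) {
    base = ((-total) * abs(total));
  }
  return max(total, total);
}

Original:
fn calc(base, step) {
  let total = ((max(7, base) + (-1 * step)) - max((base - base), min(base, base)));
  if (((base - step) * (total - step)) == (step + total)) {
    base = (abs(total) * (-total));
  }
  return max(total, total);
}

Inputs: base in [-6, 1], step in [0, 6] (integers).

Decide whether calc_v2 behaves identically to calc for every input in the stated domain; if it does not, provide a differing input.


There is a counterexample at base=1, step=0: 6 on one side, 7 on the other.
calc: total = 6; (((base - step) * (total - step)) == (step + total)) -> true; base = -36; return 6
calc_v2: total = 7; count = -7; (((base - step) * (total - step)) == (step + total)) -> true; base = -49; return 7
verdict: not equivalent; witness: base=1, step=0


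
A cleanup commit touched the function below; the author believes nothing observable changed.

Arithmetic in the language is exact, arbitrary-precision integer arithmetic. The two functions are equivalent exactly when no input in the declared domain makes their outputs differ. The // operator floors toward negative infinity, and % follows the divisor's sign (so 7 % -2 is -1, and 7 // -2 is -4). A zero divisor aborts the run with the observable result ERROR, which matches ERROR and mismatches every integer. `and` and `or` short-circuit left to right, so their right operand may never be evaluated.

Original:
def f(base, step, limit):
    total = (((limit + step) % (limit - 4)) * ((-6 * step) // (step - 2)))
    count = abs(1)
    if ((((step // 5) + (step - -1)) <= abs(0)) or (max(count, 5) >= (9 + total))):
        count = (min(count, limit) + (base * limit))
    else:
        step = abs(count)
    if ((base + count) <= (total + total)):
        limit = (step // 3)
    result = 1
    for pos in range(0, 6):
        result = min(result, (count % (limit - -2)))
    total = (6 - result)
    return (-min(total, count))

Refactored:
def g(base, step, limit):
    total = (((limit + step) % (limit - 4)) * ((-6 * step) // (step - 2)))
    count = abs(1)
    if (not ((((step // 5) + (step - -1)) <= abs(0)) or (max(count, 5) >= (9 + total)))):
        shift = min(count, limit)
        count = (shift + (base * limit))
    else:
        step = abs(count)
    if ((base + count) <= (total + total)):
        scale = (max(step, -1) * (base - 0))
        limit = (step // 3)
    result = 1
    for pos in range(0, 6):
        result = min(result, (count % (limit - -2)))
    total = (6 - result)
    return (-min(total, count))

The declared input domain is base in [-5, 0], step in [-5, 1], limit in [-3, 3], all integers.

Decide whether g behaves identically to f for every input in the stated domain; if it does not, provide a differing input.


Input base=-5, step=-5, limit=-3: ERROR from f versus -1 from g.
verdict: not equivalent; witness: base=-5, step=-5, limit=-3


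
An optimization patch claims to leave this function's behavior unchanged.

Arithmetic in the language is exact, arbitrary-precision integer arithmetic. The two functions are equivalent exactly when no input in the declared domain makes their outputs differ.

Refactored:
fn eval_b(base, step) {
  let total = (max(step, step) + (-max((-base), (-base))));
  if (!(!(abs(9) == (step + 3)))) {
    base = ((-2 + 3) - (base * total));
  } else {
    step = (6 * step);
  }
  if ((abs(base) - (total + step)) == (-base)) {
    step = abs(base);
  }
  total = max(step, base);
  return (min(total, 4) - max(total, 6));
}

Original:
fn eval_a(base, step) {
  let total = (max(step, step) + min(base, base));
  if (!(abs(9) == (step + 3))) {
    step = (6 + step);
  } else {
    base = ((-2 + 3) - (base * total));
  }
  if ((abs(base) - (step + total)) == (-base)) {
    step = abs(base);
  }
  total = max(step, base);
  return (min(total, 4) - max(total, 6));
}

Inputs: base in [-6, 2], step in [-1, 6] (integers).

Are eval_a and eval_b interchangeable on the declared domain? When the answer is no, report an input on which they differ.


There is a counterexample at base=-6, step=-1: -2 on one side, -12 on the other.
eval_a: total becomes -7; next (!(abs(9) == (step + 3))) evaluates to true; next step becomes 5; next ((abs(base) - (step + total)) == (-base)) evaluates to false; next total becomes 5; next final value -2
eval_b: total becomes -7; next (!(!(abs(9) == (step + 3)))) evaluates to false; next step becomes -6; next ((abs(base) - (total + step)) == (-base)) evaluates to false; next total becomes -6; next final value -12
verdict: not equivalent; witness: base=-6, step=-1


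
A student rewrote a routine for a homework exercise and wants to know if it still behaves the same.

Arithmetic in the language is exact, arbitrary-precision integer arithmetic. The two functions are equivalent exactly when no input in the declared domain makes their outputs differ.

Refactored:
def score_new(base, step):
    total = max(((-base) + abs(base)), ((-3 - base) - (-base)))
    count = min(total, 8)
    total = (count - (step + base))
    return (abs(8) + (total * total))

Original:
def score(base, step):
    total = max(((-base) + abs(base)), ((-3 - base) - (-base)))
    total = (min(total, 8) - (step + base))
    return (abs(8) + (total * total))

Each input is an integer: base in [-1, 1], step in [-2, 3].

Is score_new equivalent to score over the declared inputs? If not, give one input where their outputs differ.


Differences: local variable names differ; also statement counts differ — yet all 18 inputs agree.
verdict: equivalent


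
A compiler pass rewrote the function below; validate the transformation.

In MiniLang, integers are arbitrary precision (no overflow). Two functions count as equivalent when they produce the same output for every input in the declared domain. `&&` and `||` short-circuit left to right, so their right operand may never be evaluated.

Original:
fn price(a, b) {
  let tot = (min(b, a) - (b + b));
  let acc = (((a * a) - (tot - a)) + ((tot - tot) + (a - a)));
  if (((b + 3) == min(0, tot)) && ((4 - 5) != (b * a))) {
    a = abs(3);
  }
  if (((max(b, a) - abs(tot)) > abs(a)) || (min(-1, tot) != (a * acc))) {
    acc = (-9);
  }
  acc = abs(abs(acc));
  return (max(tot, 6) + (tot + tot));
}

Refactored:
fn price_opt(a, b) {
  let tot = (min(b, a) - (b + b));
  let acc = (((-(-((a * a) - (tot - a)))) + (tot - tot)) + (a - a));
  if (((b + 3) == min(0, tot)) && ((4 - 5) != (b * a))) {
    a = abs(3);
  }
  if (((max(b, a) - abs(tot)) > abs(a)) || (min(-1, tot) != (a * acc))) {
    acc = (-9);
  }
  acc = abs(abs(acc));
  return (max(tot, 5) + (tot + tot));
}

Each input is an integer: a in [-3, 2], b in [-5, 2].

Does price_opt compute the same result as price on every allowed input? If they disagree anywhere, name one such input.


There is a counterexample at a=-3, b=-5: 16 on one side, 15 on the other.
price: tot := 5 | acc := 1 | (((b + 3) == min(0, tot)) && ((4 - 5) != (b * a))): false | (((max(b, a) - abs(tot)) > abs(a)) || (min(-1, tot) != (a * acc))): true | acc := -9 | acc := 9 | result 16
price_opt: tot := 5 | acc := 1 | (((b + 3) == min(0, tot)) && ((4 - 5) != (b * a))): false | (((max(b, a) - abs(tot)) > abs(a)) || (min(-1, tot) != (a * acc))): true | acc := -9 | acc := 9 | result 15
verdict: not equivalent; witness: a=-3, b=-5


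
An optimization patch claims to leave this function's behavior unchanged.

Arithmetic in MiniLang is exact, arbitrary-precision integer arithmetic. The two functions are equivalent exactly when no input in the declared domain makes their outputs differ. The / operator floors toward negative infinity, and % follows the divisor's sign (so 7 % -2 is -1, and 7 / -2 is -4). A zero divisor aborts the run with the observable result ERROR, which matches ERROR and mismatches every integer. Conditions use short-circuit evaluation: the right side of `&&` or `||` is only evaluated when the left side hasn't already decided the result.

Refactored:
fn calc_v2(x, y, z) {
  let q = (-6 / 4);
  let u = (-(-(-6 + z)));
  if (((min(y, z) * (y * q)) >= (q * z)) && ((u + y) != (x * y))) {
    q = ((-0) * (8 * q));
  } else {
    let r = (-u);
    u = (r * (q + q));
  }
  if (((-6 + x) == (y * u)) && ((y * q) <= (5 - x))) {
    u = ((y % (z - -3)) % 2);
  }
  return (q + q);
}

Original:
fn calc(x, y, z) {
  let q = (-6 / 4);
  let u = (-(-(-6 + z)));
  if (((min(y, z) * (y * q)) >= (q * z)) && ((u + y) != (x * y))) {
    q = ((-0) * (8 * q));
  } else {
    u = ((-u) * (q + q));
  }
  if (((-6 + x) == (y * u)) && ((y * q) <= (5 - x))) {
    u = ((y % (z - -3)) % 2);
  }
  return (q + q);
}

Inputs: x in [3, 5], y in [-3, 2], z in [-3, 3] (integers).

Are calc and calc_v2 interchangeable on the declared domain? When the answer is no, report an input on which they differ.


Equivalent — the differences include statement counts differ, plus local variable names differ, yet no declared input distinguishes the two.
As a probe, take x=5, y=1, z=-1: calc runs q = -2; u = -7; (((min(y, z) * (y * q)) >= (q * z)) && ((u + y) != (x * y))) -> true; q = 0; (((-6 + x) == (y * u)) && ((y * q) <= (5 - x))) -> false; return 0; calc_v2 runs q = -2; u = -7; (((min(y, z) * (y * q)) >= (q * z)) && ((u + y) != (x * y))) -> true; q = 0; (((-6 + x) == (y * u)) && ((y * q) <= (5 - x))) -> false; return 0; both end at 0.
Every one of the 126 inputs gives matching results.
verdict: equivalent


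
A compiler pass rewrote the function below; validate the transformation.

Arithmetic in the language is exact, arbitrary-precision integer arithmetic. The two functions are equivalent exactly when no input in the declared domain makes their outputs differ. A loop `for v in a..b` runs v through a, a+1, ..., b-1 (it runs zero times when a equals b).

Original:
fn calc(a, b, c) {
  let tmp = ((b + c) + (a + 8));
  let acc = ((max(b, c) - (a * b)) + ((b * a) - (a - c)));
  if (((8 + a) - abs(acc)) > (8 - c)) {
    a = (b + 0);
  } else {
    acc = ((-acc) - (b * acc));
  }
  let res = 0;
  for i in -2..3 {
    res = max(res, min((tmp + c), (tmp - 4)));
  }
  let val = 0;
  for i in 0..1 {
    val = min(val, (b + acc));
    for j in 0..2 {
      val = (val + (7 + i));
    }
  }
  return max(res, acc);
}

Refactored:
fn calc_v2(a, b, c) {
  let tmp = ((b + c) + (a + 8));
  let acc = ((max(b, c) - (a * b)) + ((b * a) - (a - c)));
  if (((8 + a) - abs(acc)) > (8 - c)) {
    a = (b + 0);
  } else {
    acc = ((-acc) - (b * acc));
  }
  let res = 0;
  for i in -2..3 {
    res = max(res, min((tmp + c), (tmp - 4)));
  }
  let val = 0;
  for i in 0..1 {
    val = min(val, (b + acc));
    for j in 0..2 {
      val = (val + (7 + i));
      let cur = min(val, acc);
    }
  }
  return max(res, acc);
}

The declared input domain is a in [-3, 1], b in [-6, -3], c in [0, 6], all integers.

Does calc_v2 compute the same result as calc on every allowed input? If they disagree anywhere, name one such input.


Behavior is preserved: although local variable names differ; statement counts differ; min/max/abs usage differs, the outputs never diverge.
As a probe, take a=0, b=-4, c=2: calc runs tmp=6, then acc=4, then (((8 + a) - abs(acc)) > (8 - c)) is false, then acc=12, then res=0, then (i=-2), then res=2, then (i=-1), then res=2, then (i=0), then res=2, then (i=1), then res=2, then (i=2), then res=2, then val=0, then (i=0), then val=0, then (j=0), then val=7, then (j=1), then val=14, then returns 12; calc_v2 runs tmp=6, then acc=4, then (((8 + a) - abs(acc)) > (8 - c)) is false, then acc=12, then res=0, then (i=-2), then res=2, then (i=-1), then res=2, then (i=0), then res=2, then (i=1), then res=2, then (i=2), then res=2, then val=0, then (i=0), then val=0, then (j=0), then val=7, then cur=7, then (j=1), then val=14, then cur=12, then returns 12; both end at 12.
An exhaustive pass over the 140 declared inputs shows identical outputs.
verdict: equivalent


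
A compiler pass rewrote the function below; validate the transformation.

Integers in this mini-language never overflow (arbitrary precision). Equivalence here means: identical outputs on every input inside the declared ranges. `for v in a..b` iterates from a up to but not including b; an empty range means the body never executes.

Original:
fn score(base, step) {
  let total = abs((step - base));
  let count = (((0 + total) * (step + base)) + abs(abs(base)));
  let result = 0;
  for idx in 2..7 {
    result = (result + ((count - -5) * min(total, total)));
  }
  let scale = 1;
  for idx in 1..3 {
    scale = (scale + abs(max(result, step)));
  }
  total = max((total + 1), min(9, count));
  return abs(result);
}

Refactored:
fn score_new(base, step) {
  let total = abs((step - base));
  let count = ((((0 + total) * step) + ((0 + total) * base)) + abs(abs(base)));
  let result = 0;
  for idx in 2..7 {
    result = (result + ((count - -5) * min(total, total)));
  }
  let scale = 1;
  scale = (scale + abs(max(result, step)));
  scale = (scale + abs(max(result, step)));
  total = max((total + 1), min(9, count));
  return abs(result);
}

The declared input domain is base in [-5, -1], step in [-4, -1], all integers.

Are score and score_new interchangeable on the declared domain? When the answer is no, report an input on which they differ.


Comparing the listings, the differences include: constant usage differs, and min/max/abs usage differs, and loop structure differs, and arithmetic usage differs.
One worked example (base=-5, step=-2) — score: total := 3 | count := -16 | result := 0 | iter idx=2: | result := -33 | iter idx=3: | result := -66 | iter idx=4: | result := -99 | iter idx=5: | result := -132 | iter idx=6: | result := -165 | scale := 1 | iter idx=1: | scale := 3 | iter idx=2: | scale := 5 | total := 4 | result 165; score_new: total := 3 | count := -16 | result := 0 | iter idx=2: | result := -33 | iter idx=3: | result := -66 | iter idx=4: | result := -99 | iter idx=5: | result := -132 | iter idx=6: | result := -165 | scale := 1 | scale := 3 | scale := 5 | total := 4 | result 165; agreement on 165.
Sweeping the whole domain (20 inputs) finds no disagreement.
verdict: equivalent


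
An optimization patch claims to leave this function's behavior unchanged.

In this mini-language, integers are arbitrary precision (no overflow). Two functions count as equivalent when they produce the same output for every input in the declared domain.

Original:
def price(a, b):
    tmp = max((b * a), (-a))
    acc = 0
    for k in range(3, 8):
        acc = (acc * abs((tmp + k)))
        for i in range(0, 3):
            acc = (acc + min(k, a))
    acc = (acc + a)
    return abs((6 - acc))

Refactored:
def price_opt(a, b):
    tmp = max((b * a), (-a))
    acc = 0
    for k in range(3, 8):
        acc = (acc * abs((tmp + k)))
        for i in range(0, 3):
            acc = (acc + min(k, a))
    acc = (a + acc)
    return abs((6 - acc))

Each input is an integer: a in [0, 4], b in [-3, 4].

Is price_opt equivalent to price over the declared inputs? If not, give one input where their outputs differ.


The two are interchangeable: same computation, different form, and every declared input agrees.
Tracing a=0, b=-2: price: tmp=0, then acc=0, then (k=3), then acc=0, then (i=0), then acc=0, then (i=1), then acc=0, then (i=2), then acc=0, then (k=4), then acc=0, then (i=0), then acc=0, then (i=1), then acc=0, then (i=2), then acc=0, then (k=5), then acc=0, then (i=0), then acc=0, then (i=1), then acc=0, then (i=2), then acc=0, then (k=6), then acc=0, then (i=0), then acc=0, then (i=1), then acc=0, then (i=2), then acc=0, then (k=7), then acc=0, then (i=0), then acc=0, then (i=1), then acc=0, then (i=2), then acc=0, then acc=0, then returns 6 | price_opt: tmp=0, then acc=0, then (k=3), then acc=0, then (i=0), then acc=0, then (i=1), then acc=0, then (i=2), then acc=0, then (k=4), then acc=0, then (i=0), then acc=0, then (i=1), then acc=0, then (i=2), then acc=0, then (k=5), then acc=0, then (i=0), then acc=0, then (i=1), then acc=0, then (i=2), then acc=0, then (k=6), then acc=0, then (i=0), then acc=0, then (i=1), then acc=0, then (i=2), then acc=0, then (k=7), then acc=0, then (i=0), then acc=0, then (i=1), then acc=0, then (i=2), then acc=0, then acc=0, then returns 6 — matching result 6.
Across all 40 domain points the two functions coincide.
verdict: equivalent


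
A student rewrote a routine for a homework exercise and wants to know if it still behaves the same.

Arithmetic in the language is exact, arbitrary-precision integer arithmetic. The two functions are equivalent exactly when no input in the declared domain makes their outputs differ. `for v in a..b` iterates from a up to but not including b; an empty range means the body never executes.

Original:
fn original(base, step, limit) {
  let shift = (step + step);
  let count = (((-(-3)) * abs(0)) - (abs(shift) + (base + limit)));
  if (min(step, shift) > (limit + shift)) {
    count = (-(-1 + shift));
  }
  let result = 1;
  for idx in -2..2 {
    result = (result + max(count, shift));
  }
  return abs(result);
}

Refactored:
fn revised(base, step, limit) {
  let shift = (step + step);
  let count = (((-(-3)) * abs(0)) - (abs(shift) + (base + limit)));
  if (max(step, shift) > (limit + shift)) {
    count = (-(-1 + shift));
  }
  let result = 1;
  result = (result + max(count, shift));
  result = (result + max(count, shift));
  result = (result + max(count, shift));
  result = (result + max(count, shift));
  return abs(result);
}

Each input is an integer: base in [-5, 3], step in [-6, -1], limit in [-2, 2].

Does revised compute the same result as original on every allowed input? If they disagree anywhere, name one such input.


Try base=-5, step=-6, limit=0.
original: shift := -12 | count := -7 | (min(step, shift) > (limit + shift)): false | result := 1 | iter idx=-2: | result := -6 | iter idx=-1: | result := -13 | iter idx=0: | result := -20 | iter idx=1: | result := -27 | result 27
revised: shift := -12 | count := -7 | (max(step, shift) > (limit + shift)): true | count := 13 | result := 1 | result := 14 | result := 27 | result := 40 | result := 53 | result 53
27 and 53 differ, so these are not the same function on this domain.
verdict: not equivalent; witness: base=-5, step=-6, limit=0


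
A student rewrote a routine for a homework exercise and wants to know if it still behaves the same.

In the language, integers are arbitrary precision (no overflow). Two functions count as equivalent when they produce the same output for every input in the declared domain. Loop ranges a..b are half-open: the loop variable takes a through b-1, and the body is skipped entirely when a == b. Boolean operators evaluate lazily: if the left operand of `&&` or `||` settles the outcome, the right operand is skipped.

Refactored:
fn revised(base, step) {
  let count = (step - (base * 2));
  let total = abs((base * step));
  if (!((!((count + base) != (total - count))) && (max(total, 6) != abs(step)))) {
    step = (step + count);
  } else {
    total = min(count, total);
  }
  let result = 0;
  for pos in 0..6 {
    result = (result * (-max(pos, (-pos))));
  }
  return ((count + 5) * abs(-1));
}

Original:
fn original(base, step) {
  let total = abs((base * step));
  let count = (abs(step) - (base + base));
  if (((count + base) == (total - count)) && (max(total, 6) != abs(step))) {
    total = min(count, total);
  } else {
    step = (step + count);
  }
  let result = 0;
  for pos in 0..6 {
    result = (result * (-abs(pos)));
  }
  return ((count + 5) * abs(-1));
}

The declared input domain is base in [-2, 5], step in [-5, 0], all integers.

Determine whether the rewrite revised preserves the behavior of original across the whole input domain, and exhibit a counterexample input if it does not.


Consider the input base=-2, step=-5.
original: total := 10 | count := 9 | (((count + base) == (total - count)) && (max(total, 6) != abs(step))): false | step := 4 | result := 0 | iter pos=0: | result := 0 | iter pos=1: | result := 0 | iter pos=2: | result := 0 | iter pos=3: | result := 0 | iter pos=4: | result := 0 | iter pos=5: | result := 0 | result 14
revised: count := -1 | total := 10 | (!((!((count + base) != (total - count))) && (max(total, 6) != abs(step)))): true | step := -6 | result := 0 | iter pos=0: | result := 0 | iter pos=1: | result := 0 | iter pos=2: | result := 0 | iter pos=3: | result := 0 | iter pos=4: | result := 0 | iter pos=5: | result := 0 | result 4
14 != 4, so the rewrite changes behavior.
verdict: not equivalent; witness: base=-2, step=-5


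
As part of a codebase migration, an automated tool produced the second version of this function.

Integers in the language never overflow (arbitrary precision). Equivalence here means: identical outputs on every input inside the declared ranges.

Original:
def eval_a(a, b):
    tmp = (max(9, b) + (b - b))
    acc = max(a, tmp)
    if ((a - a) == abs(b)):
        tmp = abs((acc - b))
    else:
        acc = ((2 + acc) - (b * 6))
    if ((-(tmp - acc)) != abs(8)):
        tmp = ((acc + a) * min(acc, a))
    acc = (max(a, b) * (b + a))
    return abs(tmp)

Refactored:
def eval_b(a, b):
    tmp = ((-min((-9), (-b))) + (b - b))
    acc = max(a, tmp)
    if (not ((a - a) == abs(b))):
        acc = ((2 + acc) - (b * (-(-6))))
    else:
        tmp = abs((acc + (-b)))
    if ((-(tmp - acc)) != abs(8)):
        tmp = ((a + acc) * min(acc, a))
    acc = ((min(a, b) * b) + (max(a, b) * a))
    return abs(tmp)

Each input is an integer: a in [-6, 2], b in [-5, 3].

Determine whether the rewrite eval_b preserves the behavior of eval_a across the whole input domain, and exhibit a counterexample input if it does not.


The one real change (`max(a, b)` became `min(a, b)`) has no effect anywhere in the declared ranges.
One worked example (a=-4, b=-4) — eval_a: tmp := 9 | acc := 9 | ((a - a) == abs(b)): false | acc := 35 | ((-(tmp - acc)) != abs(8)): true | tmp := -124 | acc := 32 | result 124; eval_b: tmp := 9 | acc := 9 | (not ((a - a) == abs(b))): true | acc := 35 | ((-(tmp - acc)) != abs(8)): true | tmp := -124 | acc := 32 | result 124; agreement on 124.
An exhaustive pass over the 81 declared inputs shows identical outputs.
verdict: equivalent


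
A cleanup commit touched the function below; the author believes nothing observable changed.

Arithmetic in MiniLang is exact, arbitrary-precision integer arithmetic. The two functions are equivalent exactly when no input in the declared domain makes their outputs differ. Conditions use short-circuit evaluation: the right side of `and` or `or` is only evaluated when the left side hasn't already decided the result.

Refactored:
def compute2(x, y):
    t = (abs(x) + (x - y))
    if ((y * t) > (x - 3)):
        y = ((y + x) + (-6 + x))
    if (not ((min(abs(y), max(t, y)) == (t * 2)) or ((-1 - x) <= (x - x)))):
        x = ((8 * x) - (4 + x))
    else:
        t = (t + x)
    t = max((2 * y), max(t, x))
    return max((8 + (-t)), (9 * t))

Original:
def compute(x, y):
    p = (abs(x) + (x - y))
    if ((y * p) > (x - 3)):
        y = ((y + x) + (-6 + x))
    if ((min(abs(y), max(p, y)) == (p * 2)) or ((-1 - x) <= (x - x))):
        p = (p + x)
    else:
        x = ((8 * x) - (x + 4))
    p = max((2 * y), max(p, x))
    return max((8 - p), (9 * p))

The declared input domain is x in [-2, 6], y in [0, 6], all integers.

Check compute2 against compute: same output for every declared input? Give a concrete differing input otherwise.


Side by side, the visible changes include: boolean connective usage differs; also arithmetic usage differs; also local variable names differ.
Spot check at x=5, y=0 — compute: p=10, then ((y * p) > (x - 3)) is false, then ((min(abs(y), max(p, y)) == (p * 2)) or ((-1 - x) <= (x - x))) is true, then p=15, then p=15, then returns 135. compute2: t=10, then ((y * t) > (x - 3)) is false, then (not ((min(abs(y), max(t, y)) == (t * 2)) or ((-1 - x) <= (x - x)))) is false, then t=15, then t=15, then returns 135. Both give 135.
Checked all 63 inputs in the declared domain: the outputs agree on every one.
verdict: equivalent


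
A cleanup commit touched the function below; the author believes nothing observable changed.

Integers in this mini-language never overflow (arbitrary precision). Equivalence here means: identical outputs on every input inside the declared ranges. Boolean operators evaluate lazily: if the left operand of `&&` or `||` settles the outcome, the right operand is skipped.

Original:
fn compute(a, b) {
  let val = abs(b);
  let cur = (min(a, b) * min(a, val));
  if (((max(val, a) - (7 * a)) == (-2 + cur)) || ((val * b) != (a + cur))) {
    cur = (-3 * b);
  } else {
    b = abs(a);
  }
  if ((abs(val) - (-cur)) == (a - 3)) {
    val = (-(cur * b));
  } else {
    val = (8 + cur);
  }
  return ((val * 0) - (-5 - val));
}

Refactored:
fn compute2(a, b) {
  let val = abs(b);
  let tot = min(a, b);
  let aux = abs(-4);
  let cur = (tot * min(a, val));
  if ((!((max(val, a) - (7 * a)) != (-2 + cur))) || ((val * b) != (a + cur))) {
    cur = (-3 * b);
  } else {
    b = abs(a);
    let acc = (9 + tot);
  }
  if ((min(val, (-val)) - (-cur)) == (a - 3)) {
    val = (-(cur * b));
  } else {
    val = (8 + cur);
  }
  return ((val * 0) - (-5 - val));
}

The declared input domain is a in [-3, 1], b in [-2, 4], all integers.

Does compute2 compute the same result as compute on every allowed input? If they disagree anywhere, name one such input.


There is a counterexample at a=-3, b=3: 32 on one side, 4 on the other.
compute: val becomes 3; next cur becomes 9; next (((max(val, a) - (7 * a)) == (-2 + cur)) || ((val * b) != (a + cur))) evaluates to true; next cur becomes -9; next ((abs(val) - (-cur)) == (a - 3)) evaluates to true; next val becomes 27; next final value 32
compute2: val becomes 3; next tot becomes -3; next aux becomes 4; next cur becomes 9; next ((!((max(val, a) - (7 * a)) != (-2 + cur))) || ((val * b) != (a + cur))) evaluates to true; next cur becomes -9; next ((min(val, (-val)) - (-cur)) == (a - 3)) evaluates to false; next val becomes -1; next final value 4
verdict: not equivalent; witness: a=-3, b=3
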